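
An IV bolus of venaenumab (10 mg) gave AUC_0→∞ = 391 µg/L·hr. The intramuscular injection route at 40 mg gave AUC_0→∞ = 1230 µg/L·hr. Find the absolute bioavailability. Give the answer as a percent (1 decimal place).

F = 78.6%

F = (AUC_ev / D_ev) / (AUC_iv / D_iv)
  = (1230/40) / (391/10)
  = 30.75 / 39.1 = 0.7864
  = 78.64%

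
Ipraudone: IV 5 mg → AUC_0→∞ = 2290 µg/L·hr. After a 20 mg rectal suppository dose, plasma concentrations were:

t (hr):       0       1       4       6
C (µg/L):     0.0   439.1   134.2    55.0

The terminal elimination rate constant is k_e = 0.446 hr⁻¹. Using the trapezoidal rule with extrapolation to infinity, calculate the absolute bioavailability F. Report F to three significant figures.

Trapezoidal AUC_0→6 (rectal suppository):
  [0→1]: (0.0+439.1)/2 × 1 = 219.55
  [1→4]: (439.1+134.2)/2 × 3 = 859.95
  [4→6]: (134.2+55.0)/2 × 2 = 189.2
  Sum = 1268.7 µg/L·hr
Tail: C_last/k_e = 55.0/0.446 = 123.318
AUC_0→∞ (rectal suppository) = 1268.7 + 123.318 = 1392.018 µg/L·hr
F = (AUC_ev/D_ev)/(AUC_iv/D_iv) = (1392.018/20)/(2290/5) = 69.6009/458 = 0.1520

F = 0.152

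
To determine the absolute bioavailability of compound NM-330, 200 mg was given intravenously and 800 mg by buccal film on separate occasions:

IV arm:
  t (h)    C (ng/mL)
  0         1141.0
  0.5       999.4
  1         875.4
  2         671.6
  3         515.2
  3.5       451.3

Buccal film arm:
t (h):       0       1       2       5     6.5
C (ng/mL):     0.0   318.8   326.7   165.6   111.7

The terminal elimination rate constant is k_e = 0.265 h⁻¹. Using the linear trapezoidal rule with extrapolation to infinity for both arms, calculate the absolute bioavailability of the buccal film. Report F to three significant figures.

Trapezoidal AUC_0→3.5 (IV):
  [0→0.5]: (1141.0+999.4)/2 × 0.5 = 535.1
  [0.5→1]: (999.4+875.4)/2 × 0.5 = 468.7
  [1→2]: (875.4+671.6)/2 × 1 = 773.5
  [2→3]: (671.6+515.2)/2 × 1 = 593.4
  [3→3.5]: (515.2+451.3)/2 × 0.5 = 241.625
  Sum = 2612.325 ng/mL·h
IV tail: 451.3/0.265 = 1703.019; AUC_iv,0→∞ = 2612.325 + 1703.019 = 4315.344 ng/mL·h
Trapezoidal AUC_0→6.5 (buccal film):
  [0→1]: (0.0+318.8)/2 × 1 = 159.4
  [1→2]: (318.8+326.7)/2 × 1 = 322.75
  [2→5]: (326.7+165.6)/2 × 3 = 738.45
  [5→6.5]: (165.6+111.7)/2 × 1.5 = 207.975
  Sum = 1428.575 ng/mL·h
buccal film tail: 111.7/0.265 = 421.509; AUC_ev,0→∞ = 1428.575 + 421.509 = 1850.084 ng/mL·h
F = (AUC_ev/D_ev)/(AUC_iv/D_iv) = (1850.084/800)/(4315.344/200) = 2.312605/21.57672 = 0.1072

F = 0.107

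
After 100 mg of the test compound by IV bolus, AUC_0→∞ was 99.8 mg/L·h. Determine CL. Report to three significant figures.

CL = 1.00 L/h

CL = Dose_iv / AUC_0→∞
   = 100 / 99.8 = 1.002 L/h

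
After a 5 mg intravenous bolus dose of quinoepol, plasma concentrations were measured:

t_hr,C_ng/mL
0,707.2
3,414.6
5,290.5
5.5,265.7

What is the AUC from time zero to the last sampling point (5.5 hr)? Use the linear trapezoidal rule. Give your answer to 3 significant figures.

AUC = 2530 ng/mL·hr

Trapezoidal AUC_0→5.5:
  [0→3]: (707.2+414.6)/2 × 3 = 1682.7
  [3→5]: (414.6+290.5)/2 × 2 = 705.1
  [5→5.5]: (290.5+265.7)/2 × 0.5 = 139.05
  Sum = 2526.85 ng/mL·hr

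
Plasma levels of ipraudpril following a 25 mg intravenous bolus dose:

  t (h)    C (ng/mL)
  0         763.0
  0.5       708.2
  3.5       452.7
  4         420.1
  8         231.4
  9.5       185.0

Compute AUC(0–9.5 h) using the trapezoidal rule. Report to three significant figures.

AUC = 3940 ng/mL·h

Trapezoidal AUC_0→9.5:
  [0→0.5]: (763.0+708.2)/2 × 0.5 = 367.8
  [0.5→3.5]: (708.2+452.7)/2 × 3 = 1741.35
  [3.5→4]: (452.7+420.1)/2 × 0.5 = 218.2
  [4→8]: (420.1+231.4)/2 × 4 = 1303.0
  [8→9.5]: (231.4+185.0)/2 × 1.5 = 312.3
  Sum = 3942.65 ng/mL·h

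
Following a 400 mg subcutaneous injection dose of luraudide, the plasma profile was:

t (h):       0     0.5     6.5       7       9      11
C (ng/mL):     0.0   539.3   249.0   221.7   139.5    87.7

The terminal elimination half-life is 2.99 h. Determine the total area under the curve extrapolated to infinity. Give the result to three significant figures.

Trapezoidal AUC_0→11:
  [0→0.5]: (0.0+539.3)/2 × 0.5 = 134.825
  [0.5→6.5]: (539.3+249.0)/2 × 6 = 2364.9
  [6.5→7]: (249.0+221.7)/2 × 0.5 = 117.675
  [7→9]: (221.7+139.5)/2 × 2 = 361.2
  [9→11]: (139.5+87.7)/2 × 2 = 227.2
  Sum = 3205.8 ng/mL·h
k_e = ln2 / t½ = 0.693147 / 2.99 = 0.2318 h^-1
Extrapolated tail: C_last / k_e = 87.7 / 0.2318 = 378.343
AUC_0→∞ = 3205.8 + 378.343 = 3584.143 ng/mL·h

AUC = 3580 ng/mL·h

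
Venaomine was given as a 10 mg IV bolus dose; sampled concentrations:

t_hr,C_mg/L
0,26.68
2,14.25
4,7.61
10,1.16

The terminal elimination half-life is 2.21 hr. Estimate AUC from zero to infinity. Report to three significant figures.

AUC = 92.8 mg/L·hr

Trapezoidal AUC_0→10:
  [0→2]: (26.68+14.25)/2 × 2 = 40.93
  [2→4]: (14.25+7.61)/2 × 2 = 21.86
  [4→10]: (7.61+1.16)/2 × 6 = 26.31
  Sum = 89.1 mg/L·hr
k_e = ln2 / t½ = 0.693147 / 2.21 = 0.3136 hr^-1
Extrapolated tail: C_last / k_e = 1.16 / 0.3136 = 3.699
AUC_0→∞ = 89.1 + 3.699 = 92.799 mg/L·hr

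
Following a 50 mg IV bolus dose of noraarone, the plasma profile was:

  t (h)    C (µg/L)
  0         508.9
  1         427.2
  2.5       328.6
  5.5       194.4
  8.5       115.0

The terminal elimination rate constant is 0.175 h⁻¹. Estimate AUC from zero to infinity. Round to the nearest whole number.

AUC = 2941 µg/L·h

Trapezoidal AUC_0→8.5:
  [0→1]: (508.9+427.2)/2 × 1 = 468.05
  [1→2.5]: (427.2+328.6)/2 × 1.5 = 566.85
  [2.5→5.5]: (328.6+194.4)/2 × 3 = 784.5
  [5.5→8.5]: (194.4+115.0)/2 × 3 = 464.1
  Sum = 2283.5 µg/L·h
Extrapolated tail: C_last / k_e = 115.0 / 0.175 = 657.143
AUC_0→∞ = 2283.5 + 657.143 = 2940.643 µg/L·h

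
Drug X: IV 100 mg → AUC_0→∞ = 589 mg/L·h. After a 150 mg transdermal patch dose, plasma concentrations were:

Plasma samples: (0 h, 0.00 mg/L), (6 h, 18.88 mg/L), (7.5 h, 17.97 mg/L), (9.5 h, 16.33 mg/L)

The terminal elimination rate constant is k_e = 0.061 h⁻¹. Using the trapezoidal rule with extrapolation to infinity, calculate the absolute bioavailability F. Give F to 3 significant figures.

F = 0.437

Trapezoidal AUC_0→9.5 (transdermal patch):
  [0→6]: (0.00+18.88)/2 × 6 = 56.64
  [6→7.5]: (18.88+17.97)/2 × 1.5 = 27.6375
  [7.5→9.5]: (17.97+16.33)/2 × 2 = 34.3
  Sum = 118.5775 mg/L·h
Tail: C_last/k_e = 16.33/0.061 = 267.705
AUC_0→∞ (transdermal patch) = 118.5775 + 267.705 = 386.2825 mg/L·h
F = (AUC_ev/D_ev)/(AUC_iv/D_iv) = (386.2825/150)/(589/100) = 2.57522/5.89 = 0.4372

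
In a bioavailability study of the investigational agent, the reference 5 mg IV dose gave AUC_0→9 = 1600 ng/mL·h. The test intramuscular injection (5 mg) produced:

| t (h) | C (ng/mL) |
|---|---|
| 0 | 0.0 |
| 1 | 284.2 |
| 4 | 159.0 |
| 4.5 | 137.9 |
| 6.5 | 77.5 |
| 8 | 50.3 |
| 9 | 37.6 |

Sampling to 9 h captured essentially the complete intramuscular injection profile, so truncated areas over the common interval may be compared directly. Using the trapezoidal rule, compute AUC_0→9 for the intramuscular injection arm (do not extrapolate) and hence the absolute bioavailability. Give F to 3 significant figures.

F = 0.773

Trapezoidal AUC_0→9 (intramuscular injection):
  [0→1]: (0.0+284.2)/2 × 1 = 142.1
  [1→4]: (284.2+159.0)/2 × 3 = 664.8
  [4→4.5]: (159.0+137.9)/2 × 0.5 = 74.225
  [4.5→6.5]: (137.9+77.5)/2 × 2 = 215.4
  [6.5→8]: (77.5+50.3)/2 × 1.5 = 95.85
  [8→9]: (50.3+37.6)/2 × 1 = 43.95
  Sum = 1236.325 ng/mL·h
F = (AUC_ev/D_ev)/(AUC_iv/D_iv) = (1236.325/5)/(1600/5) = 247.265/320 = 0.7727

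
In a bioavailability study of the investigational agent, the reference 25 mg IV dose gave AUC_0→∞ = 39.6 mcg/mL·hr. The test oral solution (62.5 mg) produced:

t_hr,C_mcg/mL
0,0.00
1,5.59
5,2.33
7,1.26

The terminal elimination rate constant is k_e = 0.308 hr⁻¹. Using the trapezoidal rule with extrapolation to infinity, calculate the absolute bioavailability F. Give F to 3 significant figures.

F = 0.266

Trapezoidal AUC_0→7 (oral solution):
  [0→1]: (0.00+5.59)/2 × 1 = 2.795
  [1→5]: (5.59+2.33)/2 × 4 = 15.84
  [5→7]: (2.33+1.26)/2 × 2 = 3.59
  Sum = 22.225 mcg/mL·hr
Tail: C_last/k_e = 1.26/0.308 = 4.091
AUC_0→∞ (oral solution) = 22.225 + 4.091 = 26.316 mcg/mL·hr
F = (AUC_ev/D_ev)/(AUC_iv/D_iv) = (26.316/62.5)/(39.6/25) = 0.421056/1.584 = 0.2658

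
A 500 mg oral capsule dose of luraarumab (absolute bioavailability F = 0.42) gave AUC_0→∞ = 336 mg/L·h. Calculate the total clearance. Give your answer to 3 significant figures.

CL = F × Dose / AUC_0→∞
   = 0.42 × 500 / 336 = 0.625 L/h

CL = 0.625 L/h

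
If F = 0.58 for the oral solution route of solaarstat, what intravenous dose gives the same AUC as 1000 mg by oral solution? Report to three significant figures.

Systemic exposure from an extravascular dose = F × D_ev, so the equivalent IV dose is F × D_ev.
D_iv = F × D_ev = 0.58 × 1000 = 580 mg

D_iv = 580 mg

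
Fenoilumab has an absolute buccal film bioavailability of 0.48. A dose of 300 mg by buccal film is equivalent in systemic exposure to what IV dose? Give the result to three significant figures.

D_iv = 144 mg

Systemic exposure from an extravascular dose = F × D_ev, so the equivalent IV dose is F × D_ev.
D_iv = F × D_ev = 0.48 × 300 = 144 mg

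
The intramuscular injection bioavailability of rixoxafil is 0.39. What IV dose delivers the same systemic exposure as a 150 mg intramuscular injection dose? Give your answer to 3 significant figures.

Systemic exposure from an extravascular dose = F × D_ev, so the equivalent IV dose is F × D_ev.
D_iv = F × D_ev = 0.39 × 150 = 58.5 mg

D_iv = 58.5 mg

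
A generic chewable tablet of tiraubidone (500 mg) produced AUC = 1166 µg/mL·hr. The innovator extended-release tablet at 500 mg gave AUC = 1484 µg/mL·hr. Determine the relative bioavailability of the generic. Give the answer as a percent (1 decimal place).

F_rel = 78.6%

F_rel = (AUC_test/D_test) / (AUC_ref/D_ref)
      = (1166/500) / (1484/500)
      = 2.332 / 2.968 = 0.7857 = 78.57%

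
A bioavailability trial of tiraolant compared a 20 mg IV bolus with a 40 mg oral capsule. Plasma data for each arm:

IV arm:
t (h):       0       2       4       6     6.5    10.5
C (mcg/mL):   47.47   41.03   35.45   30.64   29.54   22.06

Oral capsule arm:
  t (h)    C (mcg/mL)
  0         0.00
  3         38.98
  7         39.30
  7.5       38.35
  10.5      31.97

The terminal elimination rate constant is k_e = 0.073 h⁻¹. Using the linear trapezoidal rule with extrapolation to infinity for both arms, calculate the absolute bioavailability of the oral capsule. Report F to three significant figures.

F = 0.597

Trapezoidal AUC_0→10.5 (IV):
  [0→2]: (47.47+41.03)/2 × 2 = 88.5
  [2→4]: (41.03+35.45)/2 × 2 = 76.48
  [4→6]: (35.45+30.64)/2 × 2 = 66.09
  [6→6.5]: (30.64+29.54)/2 × 0.5 = 15.045
  [6.5→10.5]: (29.54+22.06)/2 × 4 = 103.2
  Sum = 349.315 mcg/mL·h
IV tail: 22.06/0.073 = 302.192; AUC_iv,0→∞ = 349.315 + 302.192 = 651.507 mcg/mL·h
Trapezoidal AUC_0→10.5 (oral capsule):
  [0→3]: (0.00+38.98)/2 × 3 = 58.47
  [3→7]: (38.98+39.30)/2 × 4 = 156.56
  [7→7.5]: (39.30+38.35)/2 × 0.5 = 19.4125
  [7.5→10.5]: (38.35+31.97)/2 × 3 = 105.48
  Sum = 339.9225 mcg/mL·h
oral capsule tail: 31.97/0.073 = 437.945; AUC_ev,0→∞ = 339.9225 + 437.945 = 777.8675 mcg/mL·h
F = (AUC_ev/D_ev)/(AUC_iv/D_iv) = (777.8675/40)/(651.507/20) = 19.4467/32.57535 = 0.5970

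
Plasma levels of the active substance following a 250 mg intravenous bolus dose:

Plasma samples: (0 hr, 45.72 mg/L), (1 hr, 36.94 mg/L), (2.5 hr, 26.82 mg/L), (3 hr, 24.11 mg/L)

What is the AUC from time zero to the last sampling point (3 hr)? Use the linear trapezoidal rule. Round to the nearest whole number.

AUC = 102 mg/L·hr

Trapezoidal AUC_0→3:
  [0→1]: (45.72+36.94)/2 × 1 = 41.33
  [1→2.5]: (36.94+26.82)/2 × 1.5 = 47.82
  [2.5→3]: (26.82+24.11)/2 × 0.5 = 12.7325
  Sum = 101.8825 mg/L·hr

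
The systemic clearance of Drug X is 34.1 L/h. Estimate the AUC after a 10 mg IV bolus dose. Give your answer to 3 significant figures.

AUC = 0.293 mg/L·h

AUC_0→∞ = Dose_iv / CL
        = 10 / 34.1 = 0.293255 mg/L·h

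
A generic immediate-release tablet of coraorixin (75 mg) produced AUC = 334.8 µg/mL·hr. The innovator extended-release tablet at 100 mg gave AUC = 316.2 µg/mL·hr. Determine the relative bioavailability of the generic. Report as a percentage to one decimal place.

F_rel = (AUC_test/D_test) / (AUC_ref/D_ref)
      = (334.8/75) / (316.2/100)
      = 4.464 / 3.162 = 1.4118 = 141.18%

F_rel = 141.2%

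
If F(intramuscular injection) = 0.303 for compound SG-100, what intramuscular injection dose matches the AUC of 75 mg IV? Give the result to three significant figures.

D_intramuscular = 248 mg

For equal systemic exposure: F × D_ev = D_iv
D_ev = D_iv / F = 75 / 0.303 = 247.525 mg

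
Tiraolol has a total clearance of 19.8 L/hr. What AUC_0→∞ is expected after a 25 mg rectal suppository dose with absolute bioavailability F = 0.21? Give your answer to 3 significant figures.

AUC = 0.265 mg/L·hr

AUC_0→∞ = F × Dose / CL
        = 0.21 × 25 / 19.8 = 0.265152 mg/L·hr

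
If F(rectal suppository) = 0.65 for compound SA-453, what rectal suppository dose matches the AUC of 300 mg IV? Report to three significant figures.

For equal systemic exposure: F × D_ev = D_iv
D_ev = D_iv / F = 300 / 0.65 = 461.538 mg

D_rectal = 462 mg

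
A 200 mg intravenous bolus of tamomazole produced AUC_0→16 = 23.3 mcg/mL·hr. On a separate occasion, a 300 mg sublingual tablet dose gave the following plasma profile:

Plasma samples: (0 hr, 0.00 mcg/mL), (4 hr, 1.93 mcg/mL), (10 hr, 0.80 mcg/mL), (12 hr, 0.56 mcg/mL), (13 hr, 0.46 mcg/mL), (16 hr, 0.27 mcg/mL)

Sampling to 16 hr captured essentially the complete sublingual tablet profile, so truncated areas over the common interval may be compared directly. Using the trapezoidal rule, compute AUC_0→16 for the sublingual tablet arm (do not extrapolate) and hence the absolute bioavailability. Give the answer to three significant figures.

F = 0.430

Trapezoidal AUC_0→16 (sublingual tablet):
  [0→4]: (0.00+1.93)/2 × 4 = 3.86
  [4→10]: (1.93+0.80)/2 × 6 = 8.19
  [10→12]: (0.80+0.56)/2 × 2 = 1.36
  [12→13]: (0.56+0.46)/2 × 1 = 0.51
  [13→16]: (0.46+0.27)/2 × 3 = 1.095
  Sum = 15.015 mcg/mL·hr
F = (AUC_ev/D_ev)/(AUC_iv/D_iv) = (15.015/300)/(23.3/200) = 0.05005/0.1165 = 0.4296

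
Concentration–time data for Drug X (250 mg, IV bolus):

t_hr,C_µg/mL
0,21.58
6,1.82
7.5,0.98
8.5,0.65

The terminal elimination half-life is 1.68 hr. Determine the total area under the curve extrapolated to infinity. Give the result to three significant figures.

Trapezoidal AUC_0→8.5:
  [0→6]: (21.58+1.82)/2 × 6 = 70.2
  [6→7.5]: (1.82+0.98)/2 × 1.5 = 2.1
  [7.5→8.5]: (0.98+0.65)/2 × 1 = 0.815
  Sum = 73.115 µg/mL·hr
k_e = ln2 / t½ = 0.693147 / 1.68 = 0.4126 hr^-1
Extrapolated tail: C_last / k_e = 0.65 / 0.4126 = 1.575
AUC_0→∞ = 73.115 + 1.575 = 74.69 µg/mL·hr

AUC = 74.7 µg/mL·hr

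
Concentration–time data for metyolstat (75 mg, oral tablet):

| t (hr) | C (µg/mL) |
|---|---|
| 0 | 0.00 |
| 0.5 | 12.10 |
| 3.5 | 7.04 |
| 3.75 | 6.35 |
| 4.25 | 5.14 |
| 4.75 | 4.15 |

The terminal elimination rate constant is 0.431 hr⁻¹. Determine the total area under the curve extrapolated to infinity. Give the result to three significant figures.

AUC = 48.2 µg/mL·hr

Trapezoidal AUC_0→4.75:
  [0→0.5]: (0.00+12.10)/2 × 0.5 = 3.025
  [0.5→3.5]: (12.10+7.04)/2 × 3 = 28.71
  [3.5→3.75]: (7.04+6.35)/2 × 0.25 = 1.67375
  [3.75→4.25]: (6.35+5.14)/2 × 0.5 = 2.8725
  [4.25→4.75]: (5.14+4.15)/2 × 0.5 = 2.3225
  Sum = 38.60375 µg/mL·hr
Extrapolated tail: C_last / k_e = 4.15 / 0.431 = 9.629
AUC_0→∞ = 38.60375 + 9.629 = 48.23275 µg/mL·hr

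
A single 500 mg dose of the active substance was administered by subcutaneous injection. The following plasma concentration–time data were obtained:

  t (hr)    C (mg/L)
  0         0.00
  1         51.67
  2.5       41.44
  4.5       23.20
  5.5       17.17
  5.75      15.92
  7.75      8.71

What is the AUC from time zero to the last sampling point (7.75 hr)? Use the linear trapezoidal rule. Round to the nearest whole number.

Trapezoidal AUC_0→7.75:
  [0→1]: (0.00+51.67)/2 × 1 = 25.835
  [1→2.5]: (51.67+41.44)/2 × 1.5 = 69.8325
  [2.5→4.5]: (41.44+23.20)/2 × 2 = 64.64
  [4.5→5.5]: (23.20+17.17)/2 × 1 = 20.185
  [5.5→5.75]: (17.17+15.92)/2 × 0.25 = 4.13625
  [5.75→7.75]: (15.92+8.71)/2 × 2 = 24.63
  Sum = 209.25875 mg/L·hr

AUC = 209 mg/L·hr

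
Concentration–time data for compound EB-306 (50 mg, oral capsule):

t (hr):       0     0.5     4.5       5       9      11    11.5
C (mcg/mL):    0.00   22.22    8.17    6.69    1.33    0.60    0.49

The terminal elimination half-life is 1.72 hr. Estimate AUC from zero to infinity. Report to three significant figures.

AUC = 89.5 mcg/mL·hr

Trapezoidal AUC_0→11.5:
  [0→0.5]: (0.00+22.22)/2 × 0.5 = 5.555
  [0.5→4.5]: (22.22+8.17)/2 × 4 = 60.78
  [4.5→5]: (8.17+6.69)/2 × 0.5 = 3.715
  [5→9]: (6.69+1.33)/2 × 4 = 16.04
  [9→11]: (1.33+0.60)/2 × 2 = 1.93
  [11→11.5]: (0.60+0.49)/2 × 0.5 = 0.2725
  Sum = 88.2925 mcg/mL·hr
k_e = ln2 / t½ = 0.693147 / 1.72 = 0.4030 hr^-1
Extrapolated tail: C_last / k_e = 0.49 / 0.403 = 1.216
AUC_0→∞ = 88.2925 + 1.216 = 89.5085 mcg/mL·hr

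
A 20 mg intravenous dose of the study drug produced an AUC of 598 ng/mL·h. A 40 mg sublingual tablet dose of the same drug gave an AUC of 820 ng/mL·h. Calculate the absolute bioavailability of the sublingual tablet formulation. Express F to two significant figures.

F = 0.69

F = (AUC_ev / D_ev) / (AUC_iv / D_iv)
  = (820/40) / (598/20)
  = 20.5 / 29.9 = 0.6856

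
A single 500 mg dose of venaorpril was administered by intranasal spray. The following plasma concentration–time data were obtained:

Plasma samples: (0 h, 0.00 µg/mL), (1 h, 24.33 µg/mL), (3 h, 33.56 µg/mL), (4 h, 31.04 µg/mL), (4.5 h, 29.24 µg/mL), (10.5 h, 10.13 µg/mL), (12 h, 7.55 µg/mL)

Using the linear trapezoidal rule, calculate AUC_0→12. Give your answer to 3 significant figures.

AUC = 249 µg/mL·h

Trapezoidal AUC_0→12:
  [0→1]: (0.00+24.33)/2 × 1 = 12.165
  [1→3]: (24.33+33.56)/2 × 2 = 57.89
  [3→4]: (33.56+31.04)/2 × 1 = 32.3
  [4→4.5]: (31.04+29.24)/2 × 0.5 = 15.07
  [4.5→10.5]: (29.24+10.13)/2 × 6 = 118.11
  [10.5→12]: (10.13+7.55)/2 × 1.5 = 13.26
  Sum = 248.795 µg/mL·h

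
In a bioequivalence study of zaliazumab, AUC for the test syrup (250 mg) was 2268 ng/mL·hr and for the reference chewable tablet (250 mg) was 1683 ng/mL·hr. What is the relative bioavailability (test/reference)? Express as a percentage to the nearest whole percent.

F_rel = (AUC_test/D_test) / (AUC_ref/D_ref)
      = (2268/250) / (1683/250)
      = 9.072 / 6.732 = 1.3476 = 134.76%

F_rel = 135%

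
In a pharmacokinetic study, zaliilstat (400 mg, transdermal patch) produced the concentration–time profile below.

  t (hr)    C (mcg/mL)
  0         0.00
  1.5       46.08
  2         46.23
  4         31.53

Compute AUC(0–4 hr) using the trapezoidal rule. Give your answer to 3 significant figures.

Trapezoidal AUC_0→4:
  [0→1.5]: (0.00+46.08)/2 × 1.5 = 34.56
  [1.5→2]: (46.08+46.23)/2 × 0.5 = 23.0775
  [2→4]: (46.23+31.53)/2 × 2 = 77.76
  Sum = 135.3975 mcg/mL·hr

AUC = 135 mcg/mL·hr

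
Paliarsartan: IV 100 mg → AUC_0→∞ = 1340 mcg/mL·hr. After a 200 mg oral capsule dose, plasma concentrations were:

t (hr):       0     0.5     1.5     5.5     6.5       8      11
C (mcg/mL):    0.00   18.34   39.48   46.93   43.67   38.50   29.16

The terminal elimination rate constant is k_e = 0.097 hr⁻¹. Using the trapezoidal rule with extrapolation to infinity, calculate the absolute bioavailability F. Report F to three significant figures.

F = 0.267

Trapezoidal AUC_0→11 (oral capsule):
  [0→0.5]: (0.00+18.34)/2 × 0.5 = 4.585
  [0.5→1.5]: (18.34+39.48)/2 × 1 = 28.91
  [1.5→5.5]: (39.48+46.93)/2 × 4 = 172.82
  [5.5→6.5]: (46.93+43.67)/2 × 1 = 45.3
  [6.5→8]: (43.67+38.50)/2 × 1.5 = 61.6275
  [8→11]: (38.50+29.16)/2 × 3 = 101.49
  Sum = 414.7325 mcg/mL·hr
Tail: C_last/k_e = 29.16/0.097 = 300.619
AUC_0→∞ (oral capsule) = 414.7325 + 300.619 = 715.3515 mcg/mL·hr
F = (AUC_ev/D_ev)/(AUC_iv/D_iv) = (715.3515/200)/(1340/100) = 3.5767575/13.4 = 0.2669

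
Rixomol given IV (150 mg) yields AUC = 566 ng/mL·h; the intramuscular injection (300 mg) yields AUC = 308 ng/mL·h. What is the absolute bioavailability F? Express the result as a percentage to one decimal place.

F = (AUC_ev / D_ev) / (AUC_iv / D_iv)
  = (308/300) / (566/150)
  = 1.02667 / 3.77333 = 0.2721
  = 27.21%

F = 27.2%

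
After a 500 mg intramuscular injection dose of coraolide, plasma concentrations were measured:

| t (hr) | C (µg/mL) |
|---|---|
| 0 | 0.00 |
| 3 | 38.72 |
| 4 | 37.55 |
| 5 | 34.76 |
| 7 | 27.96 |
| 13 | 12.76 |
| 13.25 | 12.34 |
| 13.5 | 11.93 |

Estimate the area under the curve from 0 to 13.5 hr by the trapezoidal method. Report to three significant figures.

AUC = 323 µg/mL·hr

Trapezoidal AUC_0→13.5:
  [0→3]: (0.00+38.72)/2 × 3 = 58.08
  [3→4]: (38.72+37.55)/2 × 1 = 38.135
  [4→5]: (37.55+34.76)/2 × 1 = 36.155
  [5→7]: (34.76+27.96)/2 × 2 = 62.72
  [7→13]: (27.96+12.76)/2 × 6 = 122.16
  [13→13.25]: (12.76+12.34)/2 × 0.25 = 3.1375
  [13.25→13.5]: (12.34+11.93)/2 × 0.25 = 3.03375
  Sum = 323.42125 µg/mL·hr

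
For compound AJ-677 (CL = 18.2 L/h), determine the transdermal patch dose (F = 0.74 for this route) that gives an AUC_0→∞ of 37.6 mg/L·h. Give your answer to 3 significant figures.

Dose = CL × AUC_0→∞ / F
     = 18.2 × 37.6 / 0.74 = 924.757 mg

Dose = 925 mg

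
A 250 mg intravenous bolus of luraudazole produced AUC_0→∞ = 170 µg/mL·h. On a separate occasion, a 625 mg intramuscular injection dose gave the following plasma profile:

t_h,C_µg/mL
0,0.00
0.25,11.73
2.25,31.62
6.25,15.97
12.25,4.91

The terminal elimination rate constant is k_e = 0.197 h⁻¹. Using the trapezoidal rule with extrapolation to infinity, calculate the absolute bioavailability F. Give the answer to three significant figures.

Trapezoidal AUC_0→12.25 (intramuscular injection):
  [0→0.25]: (0.00+11.73)/2 × 0.25 = 1.46625
  [0.25→2.25]: (11.73+31.62)/2 × 2 = 43.35
  [2.25→6.25]: (31.62+15.97)/2 × 4 = 95.18
  [6.25→12.25]: (15.97+4.91)/2 × 6 = 62.64
  Sum = 202.63625 µg/mL·h
Tail: C_last/k_e = 4.91/0.197 = 24.924
AUC_0→∞ (intramuscular injection) = 202.63625 + 24.924 = 227.56025 µg/mL·h
F = (AUC_ev/D_ev)/(AUC_iv/D_iv) = (227.56025/625)/(170/250) = 0.3640964/0.68 = 0.5354

F = 0.535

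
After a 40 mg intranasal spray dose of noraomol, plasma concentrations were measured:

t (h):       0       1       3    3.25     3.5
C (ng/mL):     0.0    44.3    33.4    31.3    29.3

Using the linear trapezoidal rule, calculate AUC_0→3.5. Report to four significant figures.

Trapezoidal AUC_0→3.5:
  [0→1]: (0.0+44.3)/2 × 1 = 22.15
  [1→3]: (44.3+33.4)/2 × 2 = 77.7
  [3→3.25]: (33.4+31.3)/2 × 0.25 = 8.0875
  [3.25→3.5]: (31.3+29.3)/2 × 0.25 = 7.575
  Sum = 115.5125 ng/mL·h

AUC = 115.5 ng/mL·h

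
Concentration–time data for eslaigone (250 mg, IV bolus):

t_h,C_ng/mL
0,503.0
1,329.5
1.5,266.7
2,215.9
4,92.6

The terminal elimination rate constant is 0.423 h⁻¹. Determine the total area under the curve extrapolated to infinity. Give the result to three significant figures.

Trapezoidal AUC_0→4:
  [0→1]: (503.0+329.5)/2 × 1 = 416.25
  [1→1.5]: (329.5+266.7)/2 × 0.5 = 149.05
  [1.5→2]: (266.7+215.9)/2 × 0.5 = 120.65
  [2→4]: (215.9+92.6)/2 × 2 = 308.5
  Sum = 994.45 ng/mL·h
Extrapolated tail: C_last / k_e = 92.6 / 0.423 = 218.913
AUC_0→∞ = 994.45 + 218.913 = 1213.363 ng/mL·h

AUC = 1210 ng/mL·h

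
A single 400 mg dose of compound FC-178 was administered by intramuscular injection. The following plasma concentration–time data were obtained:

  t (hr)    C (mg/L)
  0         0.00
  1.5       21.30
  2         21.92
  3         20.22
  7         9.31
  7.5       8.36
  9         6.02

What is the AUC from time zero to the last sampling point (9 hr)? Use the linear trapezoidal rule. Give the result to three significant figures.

AUC = 122 mg/L·hr

Trapezoidal AUC_0→9:
  [0→1.5]: (0.00+21.30)/2 × 1.5 = 15.975
  [1.5→2]: (21.30+21.92)/2 × 0.5 = 10.805
  [2→3]: (21.92+20.22)/2 × 1 = 21.07
  [3→7]: (20.22+9.31)/2 × 4 = 59.06
  [7→7.5]: (9.31+8.36)/2 × 0.5 = 4.4175
  [7.5→9]: (8.36+6.02)/2 × 1.5 = 10.785
  Sum = 122.1125 mg/L·hr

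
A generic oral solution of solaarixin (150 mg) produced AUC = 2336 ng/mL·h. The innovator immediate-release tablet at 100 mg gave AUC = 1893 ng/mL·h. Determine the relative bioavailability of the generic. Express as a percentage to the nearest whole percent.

F_rel = (AUC_test/D_test) / (AUC_ref/D_ref)
      = (2336/150) / (1893/100)
      = 15.5733 / 18.93 = 0.8227 = 82.27%

F_rel = 82%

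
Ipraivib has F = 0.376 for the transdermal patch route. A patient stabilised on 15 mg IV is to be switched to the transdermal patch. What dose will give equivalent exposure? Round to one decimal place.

For equal systemic exposure: F × D_ev = D_iv
D_ev = D_iv / F = 15 / 0.376 = 39.8936 mg

D_transdermal = 39.9 mg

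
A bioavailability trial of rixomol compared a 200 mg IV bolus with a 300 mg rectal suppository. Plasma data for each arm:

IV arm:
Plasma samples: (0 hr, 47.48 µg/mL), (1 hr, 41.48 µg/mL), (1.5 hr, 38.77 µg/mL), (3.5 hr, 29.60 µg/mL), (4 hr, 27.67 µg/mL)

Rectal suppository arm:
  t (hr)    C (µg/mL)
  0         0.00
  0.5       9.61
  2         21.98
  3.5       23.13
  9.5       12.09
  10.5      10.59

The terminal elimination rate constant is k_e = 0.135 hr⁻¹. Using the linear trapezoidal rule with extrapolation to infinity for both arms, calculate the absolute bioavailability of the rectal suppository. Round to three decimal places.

Trapezoidal AUC_0→4 (IV):
  [0→1]: (47.48+41.48)/2 × 1 = 44.48
  [1→1.5]: (41.48+38.77)/2 × 0.5 = 20.0625
  [1.5→3.5]: (38.77+29.60)/2 × 2 = 68.37
  [3.5→4]: (29.60+27.67)/2 × 0.5 = 14.3175
  Sum = 147.23 µg/mL·hr
IV tail: 27.67/0.135 = 204.963; AUC_iv,0→∞ = 147.23 + 204.963 = 352.193 µg/mL·hr
Trapezoidal AUC_0→10.5 (rectal suppository):
  [0→0.5]: (0.00+9.61)/2 × 0.5 = 2.4025
  [0.5→2]: (9.61+21.98)/2 × 1.5 = 23.6925
  [2→3.5]: (21.98+23.13)/2 × 1.5 = 33.8325
  [3.5→9.5]: (23.13+12.09)/2 × 6 = 105.66
  [9.5→10.5]: (12.09+10.59)/2 × 1 = 11.34
  Sum = 176.9275 µg/mL·hr
rectal suppository tail: 10.59/0.135 = 78.444; AUC_ev,0→∞ = 176.9275 + 78.444 = 255.3715 µg/mL·hr
F = (AUC_ev/D_ev)/(AUC_iv/D_iv) = (255.3715/300)/(352.193/200) = 0.851238/1.760965 = 0.4834

F = 0.483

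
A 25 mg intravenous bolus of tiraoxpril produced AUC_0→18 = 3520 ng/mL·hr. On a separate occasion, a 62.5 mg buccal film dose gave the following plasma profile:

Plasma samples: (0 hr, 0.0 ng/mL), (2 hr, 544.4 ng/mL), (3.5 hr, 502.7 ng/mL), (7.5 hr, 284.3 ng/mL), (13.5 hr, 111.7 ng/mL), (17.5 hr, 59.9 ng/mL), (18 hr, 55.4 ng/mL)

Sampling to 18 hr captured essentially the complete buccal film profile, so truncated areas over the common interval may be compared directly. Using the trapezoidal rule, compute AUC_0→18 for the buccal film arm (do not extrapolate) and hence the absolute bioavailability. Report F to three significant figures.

F = 0.507

Trapezoidal AUC_0→18 (buccal film):
  [0→2]: (0.0+544.4)/2 × 2 = 544.4
  [2→3.5]: (544.4+502.7)/2 × 1.5 = 785.325
  [3.5→7.5]: (502.7+284.3)/2 × 4 = 1574.0
  [7.5→13.5]: (284.3+111.7)/2 × 6 = 1188.0
  [13.5→17.5]: (111.7+59.9)/2 × 4 = 343.2
  [17.5→18]: (59.9+55.4)/2 × 0.5 = 28.825
  Sum = 4463.75 ng/mL·hr
F = (AUC_ev/D_ev)/(AUC_iv/D_iv) = (4463.75/62.5)/(3520/25) = 71.42/140.8 = 0.5072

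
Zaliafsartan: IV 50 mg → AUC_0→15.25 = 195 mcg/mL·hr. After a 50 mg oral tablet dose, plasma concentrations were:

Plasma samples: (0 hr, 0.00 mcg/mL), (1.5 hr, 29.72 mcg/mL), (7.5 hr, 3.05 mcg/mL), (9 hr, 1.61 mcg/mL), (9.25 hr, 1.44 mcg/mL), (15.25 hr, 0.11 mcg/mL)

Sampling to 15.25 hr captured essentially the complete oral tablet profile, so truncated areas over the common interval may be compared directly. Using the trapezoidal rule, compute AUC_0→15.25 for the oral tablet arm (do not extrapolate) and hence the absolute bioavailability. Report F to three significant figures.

Trapezoidal AUC_0→15.25 (oral tablet):
  [0→1.5]: (0.00+29.72)/2 × 1.5 = 22.29
  [1.5→7.5]: (29.72+3.05)/2 × 6 = 98.31
  [7.5→9]: (3.05+1.61)/2 × 1.5 = 3.495
  [9→9.25]: (1.61+1.44)/2 × 0.25 = 0.38125
  [9.25→15.25]: (1.44+0.11)/2 × 6 = 4.65
  Sum = 129.12625 mcg/mL·hr
F = (AUC_ev/D_ev)/(AUC_iv/D_iv) = (129.12625/50)/(195/50) = 2.582525/3.9 = 0.6622

F = 0.662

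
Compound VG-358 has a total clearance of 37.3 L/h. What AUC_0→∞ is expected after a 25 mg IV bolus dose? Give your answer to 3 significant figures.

AUC_0→∞ = Dose_iv / CL
        = 25 / 37.3 = 0.670241 mg/L·h

AUC = 0.670 mg/L·h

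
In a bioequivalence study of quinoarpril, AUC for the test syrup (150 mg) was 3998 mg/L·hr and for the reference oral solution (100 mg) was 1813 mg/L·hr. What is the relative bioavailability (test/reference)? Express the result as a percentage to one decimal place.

F_rel = 147.0%

F_rel = (AUC_test/D_test) / (AUC_ref/D_ref)
      = (3998/150) / (1813/100)
      = 26.6533 / 18.13 = 1.4701 = 147.01%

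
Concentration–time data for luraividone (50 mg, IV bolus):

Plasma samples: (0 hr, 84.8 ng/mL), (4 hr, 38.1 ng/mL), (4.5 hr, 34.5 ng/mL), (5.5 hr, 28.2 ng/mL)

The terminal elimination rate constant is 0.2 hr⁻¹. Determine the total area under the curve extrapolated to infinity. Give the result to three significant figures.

AUC = 436 ng/mL·hr

Trapezoidal AUC_0→5.5:
  [0→4]: (84.8+38.1)/2 × 4 = 245.8
  [4→4.5]: (38.1+34.5)/2 × 0.5 = 18.15
  [4.5→5.5]: (34.5+28.2)/2 × 1 = 31.35
  Sum = 295.3 ng/mL·hr
Extrapolated tail: C_last / k_e = 28.2 / 0.2 = 141.000
AUC_0→∞ = 295.3 + 141.000 = 436.3 ng/mL·hr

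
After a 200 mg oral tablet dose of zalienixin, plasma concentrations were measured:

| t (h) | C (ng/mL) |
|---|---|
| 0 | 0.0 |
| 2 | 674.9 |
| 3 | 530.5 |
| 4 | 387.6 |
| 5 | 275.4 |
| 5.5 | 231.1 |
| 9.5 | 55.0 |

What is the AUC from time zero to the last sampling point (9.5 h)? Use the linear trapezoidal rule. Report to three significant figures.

Trapezoidal AUC_0→9.5:
  [0→2]: (0.0+674.9)/2 × 2 = 674.9
  [2→3]: (674.9+530.5)/2 × 1 = 602.7
  [3→4]: (530.5+387.6)/2 × 1 = 459.05
  [4→5]: (387.6+275.4)/2 × 1 = 331.5
  [5→5.5]: (275.4+231.1)/2 × 0.5 = 126.625
  [5.5→9.5]: (231.1+55.0)/2 × 4 = 572.2
  Sum = 2766.975 ng/mL·h

AUC = 2770 ng/mL·h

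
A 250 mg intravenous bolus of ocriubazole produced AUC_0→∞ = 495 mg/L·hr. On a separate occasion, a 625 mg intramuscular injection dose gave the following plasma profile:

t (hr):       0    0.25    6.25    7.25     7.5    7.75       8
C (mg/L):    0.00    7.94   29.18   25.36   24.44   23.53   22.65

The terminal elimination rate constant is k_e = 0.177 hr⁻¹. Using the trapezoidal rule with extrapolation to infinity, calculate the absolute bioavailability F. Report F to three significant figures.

Trapezoidal AUC_0→8 (intramuscular injection):
  [0→0.25]: (0.00+7.94)/2 × 0.25 = 0.9925
  [0.25→6.25]: (7.94+29.18)/2 × 6 = 111.36
  [6.25→7.25]: (29.18+25.36)/2 × 1 = 27.27
  [7.25→7.5]: (25.36+24.44)/2 × 0.25 = 6.225
  [7.5→7.75]: (24.44+23.53)/2 × 0.25 = 5.99625
  [7.75→8]: (23.53+22.65)/2 × 0.25 = 5.7725
  Sum = 157.61625 mg/L·hr
Tail: C_last/k_e = 22.65/0.177 = 127.966
AUC_0→∞ (intramuscular injection) = 157.61625 + 127.966 = 285.58225 mg/L·hr
F = (AUC_ev/D_ev)/(AUC_iv/D_iv) = (285.58225/625)/(495/250) = 0.4569316/1.98 = 0.2308

F = 0.231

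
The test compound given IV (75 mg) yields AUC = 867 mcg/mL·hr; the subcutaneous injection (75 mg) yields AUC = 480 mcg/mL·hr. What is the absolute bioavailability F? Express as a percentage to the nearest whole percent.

F = 55%

F = (AUC_ev / D_ev) / (AUC_iv / D_iv)
  = (480/75) / (867/75)
  = 6.4 / 11.56 = 0.5536
  = 55.36%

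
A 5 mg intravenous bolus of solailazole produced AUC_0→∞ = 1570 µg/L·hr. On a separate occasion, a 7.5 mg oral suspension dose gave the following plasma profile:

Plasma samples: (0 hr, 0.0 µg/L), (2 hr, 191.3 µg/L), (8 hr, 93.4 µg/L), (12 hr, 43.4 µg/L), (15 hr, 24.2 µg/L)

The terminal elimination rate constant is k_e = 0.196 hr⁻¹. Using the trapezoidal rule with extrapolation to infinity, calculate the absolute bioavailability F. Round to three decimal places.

F = 0.656

Trapezoidal AUC_0→15 (oral suspension):
  [0→2]: (0.0+191.3)/2 × 2 = 191.3
  [2→8]: (191.3+93.4)/2 × 6 = 854.1
  [8→12]: (93.4+43.4)/2 × 4 = 273.6
  [12→15]: (43.4+24.2)/2 × 3 = 101.4
  Sum = 1420.4 µg/L·hr
Tail: C_last/k_e = 24.2/0.196 = 123.469
AUC_0→∞ (oral suspension) = 1420.4 + 123.469 = 1543.869 µg/L·hr
F = (AUC_ev/D_ev)/(AUC_iv/D_iv) = (1543.869/7.5)/(1570/5) = 205.8492/314 = 0.6556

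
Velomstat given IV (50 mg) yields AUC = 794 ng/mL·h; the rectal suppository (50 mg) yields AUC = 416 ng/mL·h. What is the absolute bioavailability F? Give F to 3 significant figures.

F = 0.524

F = (AUC_ev / D_ev) / (AUC_iv / D_iv)
  = (416/50) / (794/50)
  = 8.32 / 15.88 = 0.5239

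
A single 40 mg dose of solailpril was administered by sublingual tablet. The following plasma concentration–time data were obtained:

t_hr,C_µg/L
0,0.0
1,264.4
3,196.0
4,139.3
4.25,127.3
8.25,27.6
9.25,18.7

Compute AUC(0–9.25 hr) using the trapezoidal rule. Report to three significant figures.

Trapezoidal AUC_0→9.25:
  [0→1]: (0.0+264.4)/2 × 1 = 132.2
  [1→3]: (264.4+196.0)/2 × 2 = 460.4
  [3→4]: (196.0+139.3)/2 × 1 = 167.65
  [4→4.25]: (139.3+127.3)/2 × 0.25 = 33.325
  [4.25→8.25]: (127.3+27.6)/2 × 4 = 309.8
  [8.25→9.25]: (27.6+18.7)/2 × 1 = 23.15
  Sum = 1126.525 µg/L·hr

AUC = 1130 µg/L·hr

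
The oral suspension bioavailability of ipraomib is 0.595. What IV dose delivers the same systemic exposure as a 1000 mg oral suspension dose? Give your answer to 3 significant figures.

Systemic exposure from an extravascular dose = F × D_ev, so the equivalent IV dose is F × D_ev.
D_iv = F × D_ev = 0.595 × 1000 = 595 mg

D_iv = 595 mg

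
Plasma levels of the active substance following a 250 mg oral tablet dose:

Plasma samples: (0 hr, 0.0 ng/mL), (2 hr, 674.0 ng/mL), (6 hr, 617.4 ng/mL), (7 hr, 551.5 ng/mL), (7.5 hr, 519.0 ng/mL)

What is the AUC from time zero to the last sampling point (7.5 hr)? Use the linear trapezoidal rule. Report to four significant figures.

Trapezoidal AUC_0→7.5:
  [0→2]: (0.0+674.0)/2 × 2 = 674.0
  [2→6]: (674.0+617.4)/2 × 4 = 2582.8
  [6→7]: (617.4+551.5)/2 × 1 = 584.45
  [7→7.5]: (551.5+519.0)/2 × 0.5 = 267.625
  Sum = 4108.875 ng/mL·hr

AUC = 4109 ng/mL·hr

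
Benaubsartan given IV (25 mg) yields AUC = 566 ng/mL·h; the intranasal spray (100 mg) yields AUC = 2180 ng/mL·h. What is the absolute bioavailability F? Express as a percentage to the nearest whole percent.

F = (AUC_ev / D_ev) / (AUC_iv / D_iv)
  = (2180/100) / (566/25)
  = 21.8 / 22.64 = 0.9629
  = 96.29%

F = 96%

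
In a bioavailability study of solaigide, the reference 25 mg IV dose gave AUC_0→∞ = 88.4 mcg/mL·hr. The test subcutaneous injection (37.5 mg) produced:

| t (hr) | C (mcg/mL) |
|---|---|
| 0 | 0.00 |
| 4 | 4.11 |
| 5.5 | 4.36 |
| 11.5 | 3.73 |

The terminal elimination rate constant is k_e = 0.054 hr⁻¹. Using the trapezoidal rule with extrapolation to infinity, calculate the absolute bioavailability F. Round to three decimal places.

F = 0.814

Trapezoidal AUC_0→11.5 (subcutaneous injection):
  [0→4]: (0.00+4.11)/2 × 4 = 8.22
  [4→5.5]: (4.11+4.36)/2 × 1.5 = 6.3525
  [5.5→11.5]: (4.36+3.73)/2 × 6 = 24.27
  Sum = 38.8425 mcg/mL·hr
Tail: C_last/k_e = 3.73/0.054 = 69.074
AUC_0→∞ (subcutaneous injection) = 38.8425 + 69.074 = 107.9165 mcg/mL·hr
F = (AUC_ev/D_ev)/(AUC_iv/D_iv) = (107.9165/37.5)/(88.4/25) = 2.87777/3.536 = 0.8138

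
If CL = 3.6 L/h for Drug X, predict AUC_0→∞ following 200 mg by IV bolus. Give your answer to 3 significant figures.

AUC = 55.6 mg/L·h

AUC_0→∞ = Dose_iv / CL
        = 200 / 3.6 = 55.5556 mg/L·h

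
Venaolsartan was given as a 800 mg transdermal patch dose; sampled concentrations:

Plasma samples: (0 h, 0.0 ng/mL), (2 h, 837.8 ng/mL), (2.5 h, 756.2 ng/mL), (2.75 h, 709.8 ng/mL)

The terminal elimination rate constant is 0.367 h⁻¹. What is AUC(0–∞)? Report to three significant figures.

AUC = 3350 ng/mL·h

Trapezoidal AUC_0→2.75:
  [0→2]: (0.0+837.8)/2 × 2 = 837.8
  [2→2.5]: (837.8+756.2)/2 × 0.5 = 398.5
  [2.5→2.75]: (756.2+709.8)/2 × 0.25 = 183.25
  Sum = 1419.55 ng/mL·h
Extrapolated tail: C_last / k_e = 709.8 / 0.367 = 1934.060
AUC_0→∞ = 1419.55 + 1934.060 = 3353.61 ng/mL·h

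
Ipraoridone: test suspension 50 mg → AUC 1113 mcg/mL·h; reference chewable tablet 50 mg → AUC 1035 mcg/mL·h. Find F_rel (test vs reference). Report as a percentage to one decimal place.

F_rel = 107.5%

F_rel = (AUC_test/D_test) / (AUC_ref/D_ref)
      = (1113/50) / (1035/50)
      = 22.26 / 20.7 = 1.0754 = 107.54%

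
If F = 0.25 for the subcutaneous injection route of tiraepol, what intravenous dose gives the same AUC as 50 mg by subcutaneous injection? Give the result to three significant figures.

D_iv = 12.5 mg

Systemic exposure from an extravascular dose = F × D_ev, so the equivalent IV dose is F × D_ev.
D_iv = F × D_ev = 0.25 × 50 = 12.5 mg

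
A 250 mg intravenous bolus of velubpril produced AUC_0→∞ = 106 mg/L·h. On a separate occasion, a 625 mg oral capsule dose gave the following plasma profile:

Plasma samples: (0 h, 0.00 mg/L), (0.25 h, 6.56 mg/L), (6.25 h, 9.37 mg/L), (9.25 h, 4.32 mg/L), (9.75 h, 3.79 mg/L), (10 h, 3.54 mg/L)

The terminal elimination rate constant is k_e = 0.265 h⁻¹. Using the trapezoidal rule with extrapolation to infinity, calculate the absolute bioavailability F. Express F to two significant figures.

Trapezoidal AUC_0→10 (oral capsule):
  [0→0.25]: (0.00+6.56)/2 × 0.25 = 0.82
  [0.25→6.25]: (6.56+9.37)/2 × 6 = 47.79
  [6.25→9.25]: (9.37+4.32)/2 × 3 = 20.535
  [9.25→9.75]: (4.32+3.79)/2 × 0.5 = 2.0275
  [9.75→10]: (3.79+3.54)/2 × 0.25 = 0.91625
  Sum = 72.08875 mg/L·h
Tail: C_last/k_e = 3.54/0.265 = 13.358
AUC_0→∞ (oral capsule) = 72.08875 + 13.358 = 85.44675 mg/L·h
F = (AUC_ev/D_ev)/(AUC_iv/D_iv) = (85.44675/625)/(106/250) = 0.1367148/0.424 = 0.3224

F = 0.32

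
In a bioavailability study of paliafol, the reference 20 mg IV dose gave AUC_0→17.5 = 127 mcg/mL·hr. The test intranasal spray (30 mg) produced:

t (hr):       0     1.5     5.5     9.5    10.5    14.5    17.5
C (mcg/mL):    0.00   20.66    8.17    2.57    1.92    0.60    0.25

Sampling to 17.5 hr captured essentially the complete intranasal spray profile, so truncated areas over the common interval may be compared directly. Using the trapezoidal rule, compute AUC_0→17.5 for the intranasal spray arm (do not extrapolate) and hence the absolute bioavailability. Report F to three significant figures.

F = 0.542

Trapezoidal AUC_0→17.5 (intranasal spray):
  [0→1.5]: (0.00+20.66)/2 × 1.5 = 15.495
  [1.5→5.5]: (20.66+8.17)/2 × 4 = 57.66
  [5.5→9.5]: (8.17+2.57)/2 × 4 = 21.48
  [9.5→10.5]: (2.57+1.92)/2 × 1 = 2.245
  [10.5→14.5]: (1.92+0.60)/2 × 4 = 5.04
  [14.5→17.5]: (0.60+0.25)/2 × 3 = 1.275
  Sum = 103.195 mcg/mL·hr
F = (AUC_ev/D_ev)/(AUC_iv/D_iv) = (103.195/30)/(127/20) = 3.43983/6.35 = 0.5417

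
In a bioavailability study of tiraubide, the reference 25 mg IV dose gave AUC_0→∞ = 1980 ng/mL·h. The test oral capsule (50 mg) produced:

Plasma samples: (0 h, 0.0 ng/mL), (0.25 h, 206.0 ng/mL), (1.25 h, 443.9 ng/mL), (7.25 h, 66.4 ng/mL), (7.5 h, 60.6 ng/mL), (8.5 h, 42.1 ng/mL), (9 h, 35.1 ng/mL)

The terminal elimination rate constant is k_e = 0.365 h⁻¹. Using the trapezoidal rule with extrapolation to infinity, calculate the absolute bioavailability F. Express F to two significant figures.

Trapezoidal AUC_0→9 (oral capsule):
  [0→0.25]: (0.0+206.0)/2 × 0.25 = 25.75
  [0.25→1.25]: (206.0+443.9)/2 × 1 = 324.95
  [1.25→7.25]: (443.9+66.4)/2 × 6 = 1530.9
  [7.25→7.5]: (66.4+60.6)/2 × 0.25 = 15.875
  [7.5→8.5]: (60.6+42.1)/2 × 1 = 51.35
  [8.5→9]: (42.1+35.1)/2 × 0.5 = 19.3
  Sum = 1968.125 ng/mL·h
Tail: C_last/k_e = 35.1/0.365 = 96.164
AUC_0→∞ (oral capsule) = 1968.125 + 96.164 = 2064.289 ng/mL·h
F = (AUC_ev/D_ev)/(AUC_iv/D_iv) = (2064.289/50)/(1980/25) = 41.28578/79.2 = 0.5213

F = 0.52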